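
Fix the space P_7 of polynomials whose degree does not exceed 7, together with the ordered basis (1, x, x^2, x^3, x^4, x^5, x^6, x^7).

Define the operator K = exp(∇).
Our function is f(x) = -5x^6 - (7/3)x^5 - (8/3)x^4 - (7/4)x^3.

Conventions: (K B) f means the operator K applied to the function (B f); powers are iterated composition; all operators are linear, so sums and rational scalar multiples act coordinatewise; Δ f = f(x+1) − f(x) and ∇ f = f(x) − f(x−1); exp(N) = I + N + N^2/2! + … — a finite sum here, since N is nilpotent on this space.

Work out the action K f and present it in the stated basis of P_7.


order-1 term: -30x^5 + (190/3)x^4 - (262/3)x^3 + (749/12)x^2 - (95/4)x + 43/12
order-2 term: -75x^4 + (830/3)x^3 - 471x^2 + (4741/12)x - 1601/12
order-3 term: -100x^3 + (1280/3)x^2 - (2072/3)x + 4871/12
order-4 term: -75x^2 + (865/3)x - 913/3
order-5 term: -30x + 218/3
order-6 term: -5
the series for exp(∇) f terminates at order 6
exp(∇) f = -5x^6 - (97/3)x^5 - (43/3)x^4 + (1051/12)x^3 - (683/12)x^2 - 61x + 473/12

g(x) = -5x^6 - (97/3)x^5 - (43/3)x^4 + (1051/12)x^3 - (683/12)x^2 - 61x + 473/12


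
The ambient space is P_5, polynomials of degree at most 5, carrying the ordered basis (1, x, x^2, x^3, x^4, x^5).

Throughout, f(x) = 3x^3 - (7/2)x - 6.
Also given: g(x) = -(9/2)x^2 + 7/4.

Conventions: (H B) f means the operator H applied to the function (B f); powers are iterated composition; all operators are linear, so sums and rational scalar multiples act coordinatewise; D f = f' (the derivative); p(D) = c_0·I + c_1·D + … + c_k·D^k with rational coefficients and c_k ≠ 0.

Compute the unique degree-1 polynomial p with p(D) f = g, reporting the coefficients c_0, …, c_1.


D^0 f = 3x^3 - (7/2)x - 6
D^1 f = 9x^2 - 7/2
matching coefficients of g against c_0 f + c_1 Df + … from the top degree down determines the c_i
solution: c_0 = 0, c_1 = -1/2

c_0 = 0, c_1 = -1/2


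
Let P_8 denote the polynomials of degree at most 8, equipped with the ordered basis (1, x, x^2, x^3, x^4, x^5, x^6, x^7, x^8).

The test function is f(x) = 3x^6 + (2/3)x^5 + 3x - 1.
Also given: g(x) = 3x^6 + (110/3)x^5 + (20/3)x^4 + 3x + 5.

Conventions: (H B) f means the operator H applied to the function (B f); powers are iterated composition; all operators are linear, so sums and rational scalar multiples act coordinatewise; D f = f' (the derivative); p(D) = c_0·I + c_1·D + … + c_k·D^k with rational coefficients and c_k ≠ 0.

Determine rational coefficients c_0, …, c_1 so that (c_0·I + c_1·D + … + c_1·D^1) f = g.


p(D) = I + 2·D, i.e. c_0 = 1, c_1 = 2

D^0 f = 3x^6 + (2/3)x^5 + 3x - 1
D^1 f = 18x^5 + (10/3)x^4 + 3
matching coefficients of g against c_0 f + c_1 Df + … from the top degree down determines the c_i
solution: c_0 = 1, c_1 = 2


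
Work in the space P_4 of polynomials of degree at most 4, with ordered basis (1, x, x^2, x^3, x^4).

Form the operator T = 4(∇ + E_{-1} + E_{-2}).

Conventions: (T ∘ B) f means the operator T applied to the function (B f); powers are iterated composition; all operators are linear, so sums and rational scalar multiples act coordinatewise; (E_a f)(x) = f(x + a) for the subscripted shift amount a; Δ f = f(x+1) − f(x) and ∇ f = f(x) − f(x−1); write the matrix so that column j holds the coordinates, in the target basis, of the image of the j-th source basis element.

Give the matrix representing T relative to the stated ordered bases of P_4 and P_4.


the matrix is [[8, -8, 16, -32, 64]; [0, 8, -16, 48, -128]; [0, 0, 8, -24, 96]; [0, 0, 0, 8, -32]; [0, 0, 0, 0, 8]] (rows listed top to bottom)

image of 1: 8
image of x: 8x - 8
image of x^2: 8x^2 - 16x + 16
image of x^3: 8x^3 - 24x^2 + 48x - 32
image of x^4: 8x^4 - 32x^3 + 96x^2 - 128x + 64
each image's coordinates form column j of the matrix


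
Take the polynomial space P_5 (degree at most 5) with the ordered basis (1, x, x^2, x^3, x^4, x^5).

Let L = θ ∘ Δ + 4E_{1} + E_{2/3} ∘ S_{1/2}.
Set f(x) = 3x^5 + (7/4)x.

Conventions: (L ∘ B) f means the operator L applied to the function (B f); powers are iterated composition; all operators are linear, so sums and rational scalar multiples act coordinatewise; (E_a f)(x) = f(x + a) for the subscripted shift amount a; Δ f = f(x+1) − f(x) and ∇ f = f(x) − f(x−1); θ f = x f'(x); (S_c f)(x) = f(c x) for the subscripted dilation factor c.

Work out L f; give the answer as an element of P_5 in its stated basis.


the image equals g(x) = (387/32)x^5 + (1925/16)x^4 + (2525/12)x^3 + (3245/18)x^2 + (17921/216)x + 6349/324

Δ f = 15x^4 + 30x^3 + 30x^2 + 15x + 19/4
θ Δ f = 60x^4 + 90x^3 + 60x^2 + 15x
E_{1} f = 3x^5 + 15x^4 + 30x^3 + 30x^2 + (67/4)x + 19/4
(4E_{1}) f = 12x^5 + 60x^4 + 120x^3 + 120x^2 + 67x + 19
S_{1/2} f = (3/32)x^5 + (7/8)x
E_{2/3} S_{1/2} f = (3/32)x^5 + (5/16)x^4 + (5/12)x^3 + (5/18)x^2 + (209/216)x + 193/324
(θ ∘ Δ + 4E_{1} + E_{2/3} ∘ S_{1/2}) f = (387/32)x^5 + (1925/16)x^4 + (2525/12)x^3 + (3245/18)x^2 + (17921/216)x + 6349/324


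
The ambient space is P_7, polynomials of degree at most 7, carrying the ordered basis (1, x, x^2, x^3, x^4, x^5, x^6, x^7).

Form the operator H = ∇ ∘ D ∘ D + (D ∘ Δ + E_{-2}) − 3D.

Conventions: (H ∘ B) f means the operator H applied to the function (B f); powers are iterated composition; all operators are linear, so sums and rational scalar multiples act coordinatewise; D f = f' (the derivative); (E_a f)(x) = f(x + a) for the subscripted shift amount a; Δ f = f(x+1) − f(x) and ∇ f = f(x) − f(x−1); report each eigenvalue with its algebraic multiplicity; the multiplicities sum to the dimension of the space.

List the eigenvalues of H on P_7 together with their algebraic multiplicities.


image of 1: 1
image of x: x - 5
image of x^2: x^2 - 10x + 6
image of x^3: x^3 - 15x^2 + 18x + 1
image of x^4: x^4 - 20x^3 + 36x^2 + 4x + 8
image of x^5: x^5 - 25x^4 + 60x^3 + 10x^2 + 40x - 7
image of x^6: x^6 - 30x^5 + 90x^4 + 20x^3 + 120x^2 - 42x + 40
image of x^7: x^7 - 35x^6 + 126x^5 + 35x^4 + 280x^3 - 147x^2 + 280x - 79
the matrix is upper triangular; its diagonal is (1, 1, 1, 1, 1, 1, 1, 1)
for a triangular matrix the eigenvalues are the diagonal entries, with algebraic multiplicity their repetition count

λ = 1 (multiplicity 8)


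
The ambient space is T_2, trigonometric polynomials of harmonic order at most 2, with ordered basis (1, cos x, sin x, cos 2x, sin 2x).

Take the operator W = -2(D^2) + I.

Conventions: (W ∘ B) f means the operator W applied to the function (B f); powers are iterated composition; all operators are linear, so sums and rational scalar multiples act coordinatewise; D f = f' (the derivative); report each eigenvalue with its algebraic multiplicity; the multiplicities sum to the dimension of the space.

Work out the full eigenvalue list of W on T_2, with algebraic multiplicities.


image of 1: 1
image of cos x: 3cos x
image of sin x: 3sin x
image of cos 2x: 9cos 2x
image of sin 2x: 9sin 2x
the matrix is diagonal; its diagonal is (1, 3, 3, 9, 9)
for a triangular matrix the eigenvalues are the diagonal entries, with algebraic multiplicity their repetition count

λ = 1 (multiplicity 1), λ = 3 (multiplicity 2), λ = 9 (multiplicity 2)


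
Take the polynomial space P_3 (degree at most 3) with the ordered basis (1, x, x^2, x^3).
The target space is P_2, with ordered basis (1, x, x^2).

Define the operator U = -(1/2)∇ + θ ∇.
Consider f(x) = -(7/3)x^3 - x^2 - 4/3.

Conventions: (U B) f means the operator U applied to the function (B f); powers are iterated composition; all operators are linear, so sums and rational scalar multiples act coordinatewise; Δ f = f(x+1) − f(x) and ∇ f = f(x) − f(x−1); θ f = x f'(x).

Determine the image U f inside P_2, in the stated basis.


∇ f = -7x^2 + 5x - 4/3
(-(1/2)∇) f = (7/2)x^2 - (5/2)x + 2/3
∇ f = -7x^2 + 5x - 4/3
θ ∇ f = -14x^2 + 5x
(-(1/2)∇ + θ ∇) f = -(21/2)x^2 + (5/2)x + 2/3

the image equals g(x) = -(21/2)x^2 + (5/2)x + 2/3


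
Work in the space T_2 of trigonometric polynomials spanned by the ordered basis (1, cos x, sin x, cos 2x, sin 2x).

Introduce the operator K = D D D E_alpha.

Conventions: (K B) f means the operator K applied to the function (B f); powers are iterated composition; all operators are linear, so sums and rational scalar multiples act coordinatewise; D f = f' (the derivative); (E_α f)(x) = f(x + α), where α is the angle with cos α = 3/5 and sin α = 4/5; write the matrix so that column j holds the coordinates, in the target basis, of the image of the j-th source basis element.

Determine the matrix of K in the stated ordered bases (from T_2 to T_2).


image of 1: 0
image of cos x: (4/5)cos x + (3/5)sin x
image of sin x: -(3/5)cos x + (4/5)sin x
image of cos 2x: (192/25)cos 2x - (56/25)sin 2x
image of sin 2x: (56/25)cos 2x + (192/25)sin 2x
each image's coordinates form column j of the matrix

the matrix is [[0, 0, 0, 0, 0]; [0, 4/5, -3/5, 0, 0]; [0, 3/5, 4/5, 0, 0]; [0, 0, 0, 192/25, 56/25]; [0, 0, 0, -56/25, 192/25]] (rows listed top to bottom)


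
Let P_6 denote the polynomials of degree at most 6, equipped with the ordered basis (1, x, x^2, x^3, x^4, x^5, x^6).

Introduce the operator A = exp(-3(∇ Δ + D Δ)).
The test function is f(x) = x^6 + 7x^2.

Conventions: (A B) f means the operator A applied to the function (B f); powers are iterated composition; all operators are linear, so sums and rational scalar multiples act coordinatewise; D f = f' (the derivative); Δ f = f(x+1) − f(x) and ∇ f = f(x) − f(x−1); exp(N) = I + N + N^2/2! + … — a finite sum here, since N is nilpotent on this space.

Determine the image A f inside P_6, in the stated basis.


g(x) = x^6 - 180x^4 - 180x^3 + 6217x^2 + 6390x - 21978

order-1 term: -180x^4 - 180x^3 - 270x^2 - 90x - 108
order-2 term: 6480x^2 + 6480x + 4050
order-3 term: -25920
the series for exp(-3(∇ Δ + D Δ)) f terminates at order 3
exp(-3(∇ Δ + D Δ)) f = x^6 - 180x^4 - 180x^3 + 6217x^2 + 6390x - 21978


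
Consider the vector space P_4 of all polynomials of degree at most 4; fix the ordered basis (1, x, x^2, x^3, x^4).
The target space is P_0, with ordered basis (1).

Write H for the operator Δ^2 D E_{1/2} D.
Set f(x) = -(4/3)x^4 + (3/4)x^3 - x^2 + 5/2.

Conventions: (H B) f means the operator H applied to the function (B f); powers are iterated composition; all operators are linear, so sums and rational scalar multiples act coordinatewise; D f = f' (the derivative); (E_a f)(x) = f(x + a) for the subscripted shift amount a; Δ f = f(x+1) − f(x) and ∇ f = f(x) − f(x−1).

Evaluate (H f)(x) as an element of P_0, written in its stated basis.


D f = -(16/3)x^3 + (9/4)x^2 - 2x
E_{1/2} D f = -(16/3)x^3 - (23/4)x^2 - (15/4)x - 53/48
D E_{1/2} D f = -16x^2 - (23/2)x - 15/4
Δ (D E_{1/2} D) f = -32x - 55/2
Δ Δ (D E_{1/2} D) f = -32

the image equals g(x) = -32


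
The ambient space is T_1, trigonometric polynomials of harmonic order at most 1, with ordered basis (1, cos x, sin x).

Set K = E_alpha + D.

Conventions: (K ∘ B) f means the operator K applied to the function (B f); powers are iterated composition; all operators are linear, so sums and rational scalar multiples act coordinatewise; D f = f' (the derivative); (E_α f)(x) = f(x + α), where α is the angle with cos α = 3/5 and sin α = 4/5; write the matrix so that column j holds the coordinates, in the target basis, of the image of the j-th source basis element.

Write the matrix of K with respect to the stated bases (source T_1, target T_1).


the matrix is [[1, 0, 0]; [0, 3/5, 9/5]; [0, -9/5, 3/5]] (rows listed top to bottom)

image of 1: 1
image of cos x: (3/5)cos x - (9/5)sin x
image of sin x: (9/5)cos x + (3/5)sin x
each image's coordinates form column j of the matrix


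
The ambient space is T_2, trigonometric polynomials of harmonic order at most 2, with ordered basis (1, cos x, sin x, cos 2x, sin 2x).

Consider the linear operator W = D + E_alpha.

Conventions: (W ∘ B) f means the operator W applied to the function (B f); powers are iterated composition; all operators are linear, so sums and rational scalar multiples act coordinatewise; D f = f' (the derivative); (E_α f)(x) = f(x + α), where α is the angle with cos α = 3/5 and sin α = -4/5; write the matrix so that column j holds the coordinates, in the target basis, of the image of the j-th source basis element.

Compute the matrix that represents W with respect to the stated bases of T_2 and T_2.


image of 1: 1
image of cos x: (3/5)cos x - (1/5)sin x
image of sin x: (1/5)cos x + (3/5)sin x
image of cos 2x: -(7/25)cos 2x - (26/25)sin 2x
image of sin 2x: (26/25)cos 2x - (7/25)sin 2x
each image's coordinates form column j of the matrix

the matrix is [[1, 0, 0, 0, 0]; [0, 3/5, 1/5, 0, 0]; [0, -1/5, 3/5, 0, 0]; [0, 0, 0, -7/25, 26/25]; [0, 0, 0, -26/25, -7/25]] (rows listed top to bottom)


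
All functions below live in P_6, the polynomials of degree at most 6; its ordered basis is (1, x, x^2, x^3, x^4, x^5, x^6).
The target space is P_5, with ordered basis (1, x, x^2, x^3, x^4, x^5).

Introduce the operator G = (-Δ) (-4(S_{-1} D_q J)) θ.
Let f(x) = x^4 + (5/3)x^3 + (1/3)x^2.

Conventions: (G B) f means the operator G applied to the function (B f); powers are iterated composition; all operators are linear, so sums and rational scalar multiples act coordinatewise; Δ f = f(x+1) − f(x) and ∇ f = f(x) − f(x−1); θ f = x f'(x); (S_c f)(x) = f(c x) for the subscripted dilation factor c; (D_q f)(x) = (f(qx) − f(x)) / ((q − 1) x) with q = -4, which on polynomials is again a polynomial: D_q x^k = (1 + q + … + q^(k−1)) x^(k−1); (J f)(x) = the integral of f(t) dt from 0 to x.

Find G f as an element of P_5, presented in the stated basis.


the result is g(x) = 2624x^3 + 4701x^2 + (30709/9)x + 8303/9

θ f = 4x^4 + 5x^3 + (2/3)x^2
J θ f = (4/5)x^5 + (5/4)x^4 + (2/9)x^3
D_q J θ f = 164x^4 - (255/4)x^3 + (26/9)x^2
S_{-1} D_q J θ f = 164x^4 + (255/4)x^3 + (26/9)x^2
(-4(S_{-1} D_q J)) θ f = -656x^4 - 255x^3 - (104/9)x^2
Δ (-4(S_{-1} D_q J)) θ f = -2624x^3 - 4701x^2 - (30709/9)x - 8303/9
(-Δ) (-4(S_{-1} D_q J)) θ f = 2624x^3 + 4701x^2 + (30709/9)x + 8303/9


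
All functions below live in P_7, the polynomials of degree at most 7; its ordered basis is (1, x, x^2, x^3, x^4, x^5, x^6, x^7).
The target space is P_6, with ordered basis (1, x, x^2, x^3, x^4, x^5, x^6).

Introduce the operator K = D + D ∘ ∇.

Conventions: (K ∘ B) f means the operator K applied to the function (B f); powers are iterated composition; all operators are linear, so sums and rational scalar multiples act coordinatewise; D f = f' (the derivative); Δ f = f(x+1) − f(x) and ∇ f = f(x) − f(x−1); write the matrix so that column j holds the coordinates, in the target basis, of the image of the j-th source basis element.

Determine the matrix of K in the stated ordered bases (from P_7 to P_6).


image of 1: 0
image of x: 1
image of x^2: 2x + 2
image of x^3: 3x^2 + 6x - 3
image of x^4: 4x^3 + 12x^2 - 12x + 4
image of x^5: 5x^4 + 20x^3 - 30x^2 + 20x - 5
image of x^6: 6x^5 + 30x^4 - 60x^3 + 60x^2 - 30x + 6
image of x^7: 7x^6 + 42x^5 - 105x^4 + 140x^3 - 105x^2 + 42x - 7
each image's coordinates form column j of the matrix

the matrix is [[0, 1, 2, -3, 4, -5, 6, -7]; [0, 0, 2, 6, -12, 20, -30, 42]; [0, 0, 0, 3, 12, -30, 60, -105]; [0, 0, 0, 0, 4, 20, -60, 140]; [0, 0, 0, 0, 0, 5, 30, -105]; [0, 0, 0, 0, 0, 0, 6, 42]; [0, 0, 0, 0, 0, 0, 0, 7]] (rows listed top to bottom)


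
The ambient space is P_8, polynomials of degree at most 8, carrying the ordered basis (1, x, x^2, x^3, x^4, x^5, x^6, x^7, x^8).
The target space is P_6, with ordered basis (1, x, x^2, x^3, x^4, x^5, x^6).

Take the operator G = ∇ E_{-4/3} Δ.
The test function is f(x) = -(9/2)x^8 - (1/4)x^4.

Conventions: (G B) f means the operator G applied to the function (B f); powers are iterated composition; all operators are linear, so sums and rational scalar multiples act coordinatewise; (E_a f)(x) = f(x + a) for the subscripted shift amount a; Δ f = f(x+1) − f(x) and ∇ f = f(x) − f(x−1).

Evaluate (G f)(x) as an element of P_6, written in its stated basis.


the image equals g(x) = -252x^6 + 2016x^5 - 7350x^4 + (45920/3)x^3 - (56765/3)x^2 + (117224/9)x - 626915/162

Δ f = -36x^7 - 126x^6 - 252x^5 - 315x^4 - 253x^3 - (255/2)x^2 - 37x - 19/4
E_{-4/3} Δ f = -36x^7 + 210x^6 - 588x^5 + (2975/3)x^4 - (9557/9)x^3 + (12785/18)x^2 - (22033/81)x + 44455/972
∇ (E_{-4/3} Δ) f = -252x^6 + 2016x^5 - 7350x^4 + (45920/3)x^3 - (56765/3)x^2 + (117224/9)x - 626915/162


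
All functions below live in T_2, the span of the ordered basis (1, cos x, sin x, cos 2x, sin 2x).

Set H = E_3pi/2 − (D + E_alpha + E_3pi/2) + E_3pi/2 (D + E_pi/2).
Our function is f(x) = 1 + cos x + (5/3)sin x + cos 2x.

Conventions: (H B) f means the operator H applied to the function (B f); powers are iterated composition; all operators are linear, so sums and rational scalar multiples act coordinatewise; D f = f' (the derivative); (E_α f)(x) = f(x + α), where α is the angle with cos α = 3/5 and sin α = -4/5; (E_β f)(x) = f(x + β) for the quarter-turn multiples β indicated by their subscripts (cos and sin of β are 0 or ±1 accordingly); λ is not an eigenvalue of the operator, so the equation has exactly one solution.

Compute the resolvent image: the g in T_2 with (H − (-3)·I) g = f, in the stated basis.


the result is g(x) = 1/3 + (71/291)cos x + (107/291)sin x + (107/689)cos 2x - (76/689)sin 2x

write g with unknown coordinates in the stated basis and equate coefficients in (H − (-3)·I) g = f
solving from the highest basis element down gives g = 1/3 + (71/291)cos x + (107/291)sin x + (107/689)cos 2x - (76/689)sin 2x
check: H g = (26/97)cos x + (164/291)sin x + (368/689)cos 2x + (228/689)sin 2x
so H g − (-3)·g = 1 + cos x + (5/3)sin x + cos 2x = f ✓


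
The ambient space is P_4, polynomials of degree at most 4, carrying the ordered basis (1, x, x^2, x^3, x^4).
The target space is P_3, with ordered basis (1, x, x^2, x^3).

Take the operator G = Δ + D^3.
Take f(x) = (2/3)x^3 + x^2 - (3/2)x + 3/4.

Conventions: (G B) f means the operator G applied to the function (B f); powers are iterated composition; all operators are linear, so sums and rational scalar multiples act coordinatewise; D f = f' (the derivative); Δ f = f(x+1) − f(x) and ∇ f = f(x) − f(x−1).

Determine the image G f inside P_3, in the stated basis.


Δ f = 2x^2 + 4x + 1/6
D f = 2x^2 + 2x - 3/2
D D f = 4x + 2
D D D f = 4
(Δ + D^3) f = 2x^2 + 4x + 25/6

the image equals g(x) = 2x^2 + 4x + 25/6


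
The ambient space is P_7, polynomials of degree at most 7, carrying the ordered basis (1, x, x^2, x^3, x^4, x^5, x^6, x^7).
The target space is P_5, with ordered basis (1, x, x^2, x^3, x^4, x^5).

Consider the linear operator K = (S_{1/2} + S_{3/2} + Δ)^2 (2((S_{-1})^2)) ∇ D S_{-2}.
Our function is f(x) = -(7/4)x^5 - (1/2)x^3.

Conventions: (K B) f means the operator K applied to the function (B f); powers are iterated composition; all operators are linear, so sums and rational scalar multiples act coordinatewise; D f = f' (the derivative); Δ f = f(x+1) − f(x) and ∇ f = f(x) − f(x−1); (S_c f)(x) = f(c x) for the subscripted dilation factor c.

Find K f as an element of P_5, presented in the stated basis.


the result is g(x) = 27440x^3 + 19320x^2 + 29312x + 10736

S_{-2} f = 56x^5 + 4x^3
D S_{-2} f = 280x^4 + 12x^2
∇ D S_{-2} f = 1120x^3 - 1680x^2 + 1144x - 292
S_{-1} (∇ D S_{-2}) f = -1120x^3 - 1680x^2 - 1144x - 292
S_{-1} S_{-1} (∇ D S_{-2}) f = 1120x^3 - 1680x^2 + 1144x - 292
(2((S_{-1})^2)) (∇ D S_{-2}) f = 2240x^3 - 3360x^2 + 2288x - 584
S_{1/2} (2((S_{-1})^2)) (∇ D S_{-2}) f = 280x^3 - 840x^2 + 1144x - 584
S_{3/2} (2((S_{-1})^2)) (∇ D S_{-2}) f = 7560x^3 - 7560x^2 + 3432x - 584
Δ (2((S_{-1})^2)) (∇ D S_{-2}) f = 6720x^2 + 1168
(S_{1/2} + S_{3/2} + Δ) (2((S_{-1})^2)) (∇ D S_{-2}) f = 7840x^3 - 1680x^2 + 4576x
S_{1/2} (S_{1/2} + S_{3/2} + Δ) (2((S_{-1})^2)) (∇ D S_{-2}) f = 980x^3 - 420x^2 + 2288x
S_{3/2} (S_{1/2} + S_{3/2} + Δ) (2((S_{-1})^2)) (∇ D S_{-2}) f = 26460x^3 - 3780x^2 + 6864x
Δ (S_{1/2} + S_{3/2} + Δ) (2((S_{-1})^2)) (∇ D S_{-2}) f = 23520x^2 + 20160x + 10736
(S_{1/2} + S_{3/2} + Δ) (S_{1/2} + S_{3/2} + Δ) (2((S_{-1})^2)) (∇ D S_{-2}) f = 27440x^3 + 19320x^2 + 29312x + 10736


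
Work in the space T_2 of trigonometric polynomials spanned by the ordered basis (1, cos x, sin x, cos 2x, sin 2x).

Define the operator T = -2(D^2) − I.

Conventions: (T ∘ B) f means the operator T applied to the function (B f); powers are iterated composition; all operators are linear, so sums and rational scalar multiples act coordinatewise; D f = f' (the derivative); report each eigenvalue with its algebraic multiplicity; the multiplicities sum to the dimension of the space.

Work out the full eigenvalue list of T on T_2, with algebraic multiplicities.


image of 1: -1
image of cos x: cos x
image of sin x: sin x
image of cos 2x: 7cos 2x
image of sin 2x: 7sin 2x
the matrix is diagonal; its diagonal is (-1, 1, 1, 7, 7)
for a triangular matrix the eigenvalues are the diagonal entries, with algebraic multiplicity their repetition count

λ = -1 (multiplicity 1), λ = 1 (multiplicity 2), λ = 7 (multiplicity 2)


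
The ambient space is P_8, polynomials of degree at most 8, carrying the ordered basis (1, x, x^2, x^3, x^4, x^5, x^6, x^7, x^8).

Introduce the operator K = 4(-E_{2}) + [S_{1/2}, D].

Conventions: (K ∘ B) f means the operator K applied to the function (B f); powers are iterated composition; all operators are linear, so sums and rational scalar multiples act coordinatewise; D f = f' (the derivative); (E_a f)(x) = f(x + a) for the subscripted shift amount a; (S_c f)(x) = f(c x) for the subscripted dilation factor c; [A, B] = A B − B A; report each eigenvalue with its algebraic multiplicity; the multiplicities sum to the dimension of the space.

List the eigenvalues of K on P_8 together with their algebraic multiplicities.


λ = -4 (multiplicity 9)

image of 1: -4
image of x: -4x - 15/2
image of x^2: -4x^2 - (31/2)x - 16
image of x^3: -4x^3 - (189/8)x^2 - 48x - 32
image of x^4: -4x^4 - (127/4)x^3 - 96x^2 - 128x - 64
image of x^5: -4x^5 - (1275/32)x^4 - 160x^3 - 320x^2 - 320x - 128
image of x^6: -4x^6 - (1533/32)x^5 - 240x^4 - 640x^3 - 960x^2 - 768x - 256
image of x^7: -4x^7 - (7161/128)x^6 - 336x^5 - 1120x^4 - 2240x^3 - 2688x^2 - 1792x - 512
image of x^8: -4x^8 - (2047/32)x^7 - 448x^6 - 1792x^5 - 4480x^4 - 7168x^3 - 7168x^2 - 4096x - 1024
the matrix is upper triangular; its diagonal is (-4, -4, -4, -4, -4, -4, -4, -4, -4)
for a triangular matrix the eigenvalues are the diagonal entries, with algebraic multiplicity their repetition count


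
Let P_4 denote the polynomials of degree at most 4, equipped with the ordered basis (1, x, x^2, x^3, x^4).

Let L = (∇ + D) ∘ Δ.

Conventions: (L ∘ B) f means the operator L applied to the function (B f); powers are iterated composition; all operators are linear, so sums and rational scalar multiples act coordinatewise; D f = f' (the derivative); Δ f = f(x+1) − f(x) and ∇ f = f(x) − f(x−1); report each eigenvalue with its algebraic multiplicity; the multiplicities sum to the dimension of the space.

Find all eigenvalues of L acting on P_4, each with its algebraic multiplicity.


image of 1: 0
image of x: 0
image of x^2: 4
image of x^3: 12x + 3
image of x^4: 24x^2 + 12x + 6
the matrix is upper triangular; its diagonal is (0, 0, 0, 0, 0)
for a triangular matrix the eigenvalues are the diagonal entries, with algebraic multiplicity their repetition count

λ = 0 (multiplicity 5)


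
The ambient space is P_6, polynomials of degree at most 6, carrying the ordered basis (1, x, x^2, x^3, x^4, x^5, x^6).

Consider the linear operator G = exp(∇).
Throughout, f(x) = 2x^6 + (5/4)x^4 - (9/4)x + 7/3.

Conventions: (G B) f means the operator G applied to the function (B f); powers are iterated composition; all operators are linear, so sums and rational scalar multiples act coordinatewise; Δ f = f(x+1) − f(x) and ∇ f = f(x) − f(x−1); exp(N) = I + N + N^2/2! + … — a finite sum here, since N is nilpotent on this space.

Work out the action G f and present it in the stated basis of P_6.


order-1 term: 12x^5 - 30x^4 + 45x^3 - (75/2)x^2 + 17x - 11/2
order-2 term: 30x^4 - 120x^3 + (435/2)x^2 - 195x + 283/4
order-3 term: 40x^3 - 180x^2 + 305x - 375/2
order-4 term: 30x^2 - 120x + 525/4
order-5 term: 12x - 30
order-6 term: 2
the series for exp(∇) f terminates at order 6
exp(∇) f = 2x^6 + 12x^5 + (5/4)x^4 - 35x^3 + 30x^2 + (67/4)x - 50/3

g(x) = 2x^6 + 12x^5 + (5/4)x^4 - 35x^3 + 30x^2 + (67/4)x - 50/3


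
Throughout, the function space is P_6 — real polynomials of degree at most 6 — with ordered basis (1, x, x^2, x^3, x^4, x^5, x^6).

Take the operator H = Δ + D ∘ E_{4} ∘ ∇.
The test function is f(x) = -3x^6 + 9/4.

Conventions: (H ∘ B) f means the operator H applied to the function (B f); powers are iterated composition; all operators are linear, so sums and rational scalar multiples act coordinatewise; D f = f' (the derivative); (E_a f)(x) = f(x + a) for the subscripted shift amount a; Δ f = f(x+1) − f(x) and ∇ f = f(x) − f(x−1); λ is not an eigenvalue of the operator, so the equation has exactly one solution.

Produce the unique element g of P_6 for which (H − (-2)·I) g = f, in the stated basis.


write g with unknown coordinates in the stated basis and equate coefficients in (H − (-2)·I) g = f
solving from the highest basis element down gives g = -(3/2)x^6 + (9/2)x^5 + (45/2)x^4 + (435/2)x^3 + (1305/2)x^2 - (711/2)x - 26595/8
check: H g = -9x^5 - 45x^4 - 435x^3 - 1305x^2 + 711x + 6651
so H g − (-2)·g = -3x^6 + 9/4 = f ✓

the image equals g(x) = -(3/2)x^6 + (9/2)x^5 + (45/2)x^4 + (435/2)x^3 + (1305/2)x^2 - (711/2)x - 26595/8


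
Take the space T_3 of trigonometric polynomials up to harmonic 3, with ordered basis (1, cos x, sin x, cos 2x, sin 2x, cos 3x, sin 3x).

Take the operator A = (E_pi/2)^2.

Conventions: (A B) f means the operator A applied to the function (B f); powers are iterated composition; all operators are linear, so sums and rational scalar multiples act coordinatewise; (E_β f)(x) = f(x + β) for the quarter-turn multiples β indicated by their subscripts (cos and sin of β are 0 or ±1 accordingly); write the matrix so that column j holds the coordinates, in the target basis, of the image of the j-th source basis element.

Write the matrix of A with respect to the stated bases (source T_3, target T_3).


the matrix is [[1, 0, 0, 0, 0, 0, 0]; [0, -1, 0, 0, 0, 0, 0]; [0, 0, -1, 0, 0, 0, 0]; [0, 0, 0, 1, 0, 0, 0]; [0, 0, 0, 0, 1, 0, 0]; [0, 0, 0, 0, 0, -1, 0]; [0, 0, 0, 0, 0, 0, -1]] (rows listed top to bottom)

image of 1: 1
image of cos x: -cos x
image of sin x: -sin x
image of cos 2x: cos 2x
image of sin 2x: sin 2x
image of cos 3x: -cos 3x
image of sin 3x: -sin 3x
each image's coordinates form column j of the matrix


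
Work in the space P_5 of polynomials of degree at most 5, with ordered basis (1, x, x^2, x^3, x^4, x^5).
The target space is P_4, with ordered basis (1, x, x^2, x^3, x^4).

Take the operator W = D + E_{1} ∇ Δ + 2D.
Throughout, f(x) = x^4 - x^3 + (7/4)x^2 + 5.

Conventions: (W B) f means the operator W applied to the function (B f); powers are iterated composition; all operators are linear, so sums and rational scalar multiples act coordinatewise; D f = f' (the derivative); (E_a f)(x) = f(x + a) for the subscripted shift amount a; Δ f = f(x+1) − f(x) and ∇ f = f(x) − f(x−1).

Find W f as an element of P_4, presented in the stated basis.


the image equals g(x) = 12x^3 + 3x^2 + (57/2)x + 23/2

D f = 4x^3 - 3x^2 + (7/2)x
Δ f = 4x^3 + 3x^2 + (9/2)x + 7/4
∇ Δ f = 12x^2 - 6x + 11/2
E_{1} ∇ Δ f = 12x^2 + 18x + 23/2
D f = 4x^3 - 3x^2 + (7/2)x
(2D) f = 8x^3 - 6x^2 + 7x
(D + E_{1} ∇ Δ + 2D) f = 12x^3 + 3x^2 + (57/2)x + 23/2


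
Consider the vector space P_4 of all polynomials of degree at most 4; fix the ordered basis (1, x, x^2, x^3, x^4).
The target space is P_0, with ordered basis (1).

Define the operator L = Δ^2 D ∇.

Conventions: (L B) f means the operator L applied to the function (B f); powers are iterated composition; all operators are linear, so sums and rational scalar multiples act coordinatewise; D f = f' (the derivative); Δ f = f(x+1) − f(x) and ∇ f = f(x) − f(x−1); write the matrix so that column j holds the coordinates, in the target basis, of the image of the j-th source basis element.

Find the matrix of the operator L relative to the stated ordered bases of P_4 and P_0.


image of 1: 0
image of x: 0
image of x^2: 0
image of x^3: 0
image of x^4: 24
each image's coordinates form column j of the matrix

the matrix is [[0, 0, 0, 0, 24]] (rows listed top to bottom)


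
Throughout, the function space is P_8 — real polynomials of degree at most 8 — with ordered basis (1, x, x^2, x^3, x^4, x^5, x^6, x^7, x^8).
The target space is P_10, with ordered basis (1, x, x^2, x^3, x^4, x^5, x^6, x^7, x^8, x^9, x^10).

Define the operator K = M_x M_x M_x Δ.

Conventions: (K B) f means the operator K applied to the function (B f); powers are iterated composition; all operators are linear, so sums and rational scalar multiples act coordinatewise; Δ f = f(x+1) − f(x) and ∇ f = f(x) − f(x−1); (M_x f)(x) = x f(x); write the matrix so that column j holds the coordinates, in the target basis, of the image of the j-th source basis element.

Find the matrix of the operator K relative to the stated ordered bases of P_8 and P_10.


the matrix is [[0, 0, 0, 0, 0, 0, 0, 0, 0]; [0, 0, 0, 0, 0, 0, 0, 0, 0]; [0, 0, 0, 0, 0, 0, 0, 0, 0]; [0, 1, 1, 1, 1, 1, 1, 1, 1]; [0, 0, 2, 3, 4, 5, 6, 7, 8]; [0, 0, 0, 3, 6, 10, 15, 21, 28]; [0, 0, 0, 0, 4, 10, 20, 35, 56]; [0, 0, 0, 0, 0, 5, 15, 35, 70]; [0, 0, 0, 0, 0, 0, 6, 21, 56]; [0, 0, 0, 0, 0, 0, 0, 7, 28]; [0, 0, 0, 0, 0, 0, 0, 0, 8]] (rows listed top to bottom)

image of 1: 0
image of x: x^3
image of x^2: 2x^4 + x^3
image of x^3: 3x^5 + 3x^4 + x^3
image of x^4: 4x^6 + 6x^5 + 4x^4 + x^3
image of x^5: 5x^7 + 10x^6 + 10x^5 + 5x^4 + x^3
image of x^6: 6x^8 + 15x^7 + 20x^6 + 15x^5 + 6x^4 + x^3
image of x^7: 7x^9 + 21x^8 + 35x^7 + 35x^6 + 21x^5 + 7x^4 + x^3
image of x^8: 8x^10 + 28x^9 + 56x^8 + 70x^7 + 56x^6 + 28x^5 + 8x^4 + x^3
each image's coordinates form column j of the matrix


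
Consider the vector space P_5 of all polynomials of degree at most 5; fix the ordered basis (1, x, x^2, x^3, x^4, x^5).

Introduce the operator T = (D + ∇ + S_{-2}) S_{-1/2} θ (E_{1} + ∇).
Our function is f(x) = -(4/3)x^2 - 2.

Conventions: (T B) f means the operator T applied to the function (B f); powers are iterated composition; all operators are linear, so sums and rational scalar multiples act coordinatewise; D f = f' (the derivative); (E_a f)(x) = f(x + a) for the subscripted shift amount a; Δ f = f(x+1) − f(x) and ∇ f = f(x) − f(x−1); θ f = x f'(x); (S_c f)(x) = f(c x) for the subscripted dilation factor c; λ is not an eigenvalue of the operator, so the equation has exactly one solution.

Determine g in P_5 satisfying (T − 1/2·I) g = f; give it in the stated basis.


the result is g(x) = -(8/9)x^2 + (32/3)x - 28/3

write g with unknown coordinates in the stated basis and equate coefficients in (T − 1/2·I) g = f
solving from the highest basis element down gives g = -(8/9)x^2 + (32/3)x - 28/3
check: T g = -(16/9)x^2 + (16/3)x - 20/3
so T g − 1/2·g = -(4/3)x^2 - 2 = f ✓


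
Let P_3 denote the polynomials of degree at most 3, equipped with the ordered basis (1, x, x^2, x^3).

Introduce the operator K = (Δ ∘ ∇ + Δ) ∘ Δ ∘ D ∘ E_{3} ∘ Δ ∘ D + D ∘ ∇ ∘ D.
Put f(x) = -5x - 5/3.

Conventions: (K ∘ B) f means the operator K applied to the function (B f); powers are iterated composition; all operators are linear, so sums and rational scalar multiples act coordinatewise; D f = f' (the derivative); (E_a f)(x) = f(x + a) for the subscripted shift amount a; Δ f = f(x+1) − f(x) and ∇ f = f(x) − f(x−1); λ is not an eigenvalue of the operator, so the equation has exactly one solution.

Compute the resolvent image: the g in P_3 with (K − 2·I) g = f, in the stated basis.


write g with unknown coordinates in the stated basis and equate coefficients in (K − 2·I) g = f
solving from the highest basis element down gives g = (5/2)x + 5/6
check: K g = 0
so K g − 2·g = -5x - 5/3 = f ✓

the image equals g(x) = (5/2)x + 5/6


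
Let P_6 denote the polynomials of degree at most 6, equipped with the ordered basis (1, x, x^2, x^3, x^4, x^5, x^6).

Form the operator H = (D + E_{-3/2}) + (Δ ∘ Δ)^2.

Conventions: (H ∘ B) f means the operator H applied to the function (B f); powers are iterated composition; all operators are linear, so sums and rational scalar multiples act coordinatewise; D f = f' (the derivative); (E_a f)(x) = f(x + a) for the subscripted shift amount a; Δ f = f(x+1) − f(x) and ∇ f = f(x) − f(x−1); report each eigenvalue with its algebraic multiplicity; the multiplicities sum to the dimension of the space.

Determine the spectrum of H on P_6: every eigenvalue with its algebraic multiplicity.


image of 1: 1
image of x: x - 1/2
image of x^2: x^2 - x + 9/4
image of x^3: x^3 - (3/2)x^2 + (27/4)x - 27/8
image of x^4: x^4 - 2x^3 + (27/2)x^2 - (27/2)x + 465/16
image of x^5: x^5 - (5/2)x^4 + (45/2)x^3 - (135/4)x^2 + (2325/16)x + 7437/32
image of x^6: x^6 - 3x^5 + (135/4)x^4 - (135/2)x^3 + (6975/16)x^2 + (22311/16)x + 100569/64
the matrix is upper triangular; its diagonal is (1, 1, 1, 1, 1, 1, 1)
for a triangular matrix the eigenvalues are the diagonal entries, with algebraic multiplicity their repetition count

λ = 1 (multiplicity 7)


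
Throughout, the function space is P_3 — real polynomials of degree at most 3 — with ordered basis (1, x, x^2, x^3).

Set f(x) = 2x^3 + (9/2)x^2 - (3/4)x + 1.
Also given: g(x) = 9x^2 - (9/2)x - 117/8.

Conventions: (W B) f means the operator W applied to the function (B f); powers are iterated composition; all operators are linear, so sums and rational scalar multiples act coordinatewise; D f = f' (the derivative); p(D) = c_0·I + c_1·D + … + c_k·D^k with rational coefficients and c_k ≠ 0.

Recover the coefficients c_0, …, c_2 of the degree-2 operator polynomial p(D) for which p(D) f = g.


c_0 = 0, c_1 = 3/2, c_2 = -3/2

D^0 f = 2x^3 + (9/2)x^2 - (3/4)x + 1
D^1 f = 6x^2 + 9x - 3/4
D^2 f = 12x + 9
matching coefficients of g against c_0 f + c_1 Df + … from the top degree down determines the c_i
solution: c_0 = 0, c_1 = 3/2, c_2 = -3/2


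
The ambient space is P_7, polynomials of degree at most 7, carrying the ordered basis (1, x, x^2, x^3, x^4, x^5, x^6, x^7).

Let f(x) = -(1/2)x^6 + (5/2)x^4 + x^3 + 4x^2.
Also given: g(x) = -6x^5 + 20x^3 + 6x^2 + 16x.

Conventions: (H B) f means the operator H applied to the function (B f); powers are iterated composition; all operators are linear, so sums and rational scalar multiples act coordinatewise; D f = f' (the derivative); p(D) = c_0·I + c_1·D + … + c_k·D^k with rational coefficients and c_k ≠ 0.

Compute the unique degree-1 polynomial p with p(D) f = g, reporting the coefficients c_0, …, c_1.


D^0 f = -(1/2)x^6 + (5/2)x^4 + x^3 + 4x^2
D^1 f = -3x^5 + 10x^3 + 3x^2 + 8x
matching coefficients of g against c_0 f + c_1 Df + … from the top degree down determines the c_i
solution: c_0 = 0, c_1 = 2

p(D) = 2·D, i.e. c_0 = 0, c_1 = 2


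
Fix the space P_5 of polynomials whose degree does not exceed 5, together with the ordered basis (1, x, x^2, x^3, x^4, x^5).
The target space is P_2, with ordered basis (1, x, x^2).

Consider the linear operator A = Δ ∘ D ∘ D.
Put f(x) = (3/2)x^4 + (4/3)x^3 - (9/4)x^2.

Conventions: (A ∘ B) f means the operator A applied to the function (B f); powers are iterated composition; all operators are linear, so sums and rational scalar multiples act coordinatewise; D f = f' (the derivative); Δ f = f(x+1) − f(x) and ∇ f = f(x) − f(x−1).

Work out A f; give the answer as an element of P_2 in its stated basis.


g(x) = 36x + 26

D f = 6x^3 + 4x^2 - (9/2)x
D D f = 18x^2 + 8x - 9/2
Δ (D ∘ D) f = 36x + 26


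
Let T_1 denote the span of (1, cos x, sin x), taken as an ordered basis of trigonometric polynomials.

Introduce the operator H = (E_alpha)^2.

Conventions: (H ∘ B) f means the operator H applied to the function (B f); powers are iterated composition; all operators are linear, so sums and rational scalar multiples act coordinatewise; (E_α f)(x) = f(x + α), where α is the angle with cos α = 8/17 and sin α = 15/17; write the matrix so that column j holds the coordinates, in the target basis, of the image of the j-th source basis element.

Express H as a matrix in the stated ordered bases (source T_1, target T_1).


the matrix is [[1, 0, 0]; [0, -161/289, 240/289]; [0, -240/289, -161/289]] (rows listed top to bottom)

image of 1: 1
image of cos x: -(161/289)cos x - (240/289)sin x
image of sin x: (240/289)cos x - (161/289)sin x
each image's coordinates form column j of the matrix


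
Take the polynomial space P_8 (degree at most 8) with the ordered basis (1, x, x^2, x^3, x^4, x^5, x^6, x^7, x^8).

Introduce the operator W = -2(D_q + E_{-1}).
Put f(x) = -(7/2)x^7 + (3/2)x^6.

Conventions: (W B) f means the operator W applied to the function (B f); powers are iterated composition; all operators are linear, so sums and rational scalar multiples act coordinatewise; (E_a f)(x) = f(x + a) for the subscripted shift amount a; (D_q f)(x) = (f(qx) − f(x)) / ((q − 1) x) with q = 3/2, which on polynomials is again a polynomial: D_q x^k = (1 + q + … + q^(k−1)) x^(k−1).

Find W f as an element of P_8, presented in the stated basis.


D_q f = -(14413/128)x^6 + (1995/64)x^5
E_{-1} f = -(7/2)x^7 + 26x^6 - (165/2)x^5 + 145x^4 - (305/2)x^3 + 96x^2 - (67/2)x + 5
(D_q + E_{-1}) f = -(7/2)x^7 - (11085/128)x^6 - (3285/64)x^5 + 145x^4 - (305/2)x^3 + 96x^2 - (67/2)x + 5
(-2(D_q + E_{-1})) f = 7x^7 + (11085/64)x^6 + (3285/32)x^5 - 290x^4 + 305x^3 - 192x^2 + 67x - 10

g(x) = 7x^7 + (11085/64)x^6 + (3285/32)x^5 - 290x^4 + 305x^3 - 192x^2 + 67x - 10


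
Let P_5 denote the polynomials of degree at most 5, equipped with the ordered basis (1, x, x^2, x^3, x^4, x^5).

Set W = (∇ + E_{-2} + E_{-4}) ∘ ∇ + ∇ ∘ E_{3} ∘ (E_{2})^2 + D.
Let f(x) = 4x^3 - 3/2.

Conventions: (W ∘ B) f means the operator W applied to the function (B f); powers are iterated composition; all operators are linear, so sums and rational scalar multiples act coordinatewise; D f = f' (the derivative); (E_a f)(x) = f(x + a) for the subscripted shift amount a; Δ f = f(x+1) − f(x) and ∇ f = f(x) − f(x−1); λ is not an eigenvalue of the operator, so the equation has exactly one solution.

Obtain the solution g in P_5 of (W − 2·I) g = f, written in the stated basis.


g(x) = -2x^3 - 12x^2 - 51x - 1233/4

write g with unknown coordinates in the stated basis and equate coefficients in (W − 2·I) g = f
solving from the highest basis element down gives g = -2x^3 - 12x^2 - 51x - 1233/4
check: W g = -24x^2 - 102x - 618
so W g − 2·g = 4x^3 - 3/2 = f ✓


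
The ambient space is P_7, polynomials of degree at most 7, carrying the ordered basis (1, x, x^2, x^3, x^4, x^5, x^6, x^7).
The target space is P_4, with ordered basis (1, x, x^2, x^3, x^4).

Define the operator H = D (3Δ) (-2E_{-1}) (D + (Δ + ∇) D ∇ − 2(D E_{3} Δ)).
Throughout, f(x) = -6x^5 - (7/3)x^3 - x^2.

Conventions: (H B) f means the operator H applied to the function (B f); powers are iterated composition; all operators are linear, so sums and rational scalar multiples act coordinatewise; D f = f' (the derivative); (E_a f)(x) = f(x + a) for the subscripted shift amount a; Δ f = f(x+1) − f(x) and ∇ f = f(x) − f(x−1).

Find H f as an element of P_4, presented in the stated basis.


the result is g(x) = 2160x^2 - 10800x - 16476

D f = -30x^4 - 7x^2 - 2x
∇ f = -30x^4 + 60x^3 - 67x^2 + 35x - 22/3
D ∇ f = -120x^3 + 180x^2 - 134x + 35
Δ (D ∇) f = -360x^2 - 74
∇ (D ∇) f = -360x^2 + 720x - 434
(Δ + ∇) (D ∇) f = -720x^2 + 720x - 508
Δ f = -30x^4 - 60x^3 - 67x^2 - 39x - 28/3
E_{3} Δ f = -30x^4 - 420x^3 - 2227x^2 - 5301x - 14338/3
D E_{3} Δ f = -120x^3 - 1260x^2 - 4454x - 5301
(-2(D E_{3} Δ)) f = 240x^3 + 2520x^2 + 8908x + 10602
(D + (Δ + ∇) D ∇ − 2(D E_{3} Δ)) f = -30x^4 + 240x^3 + 1793x^2 + 9626x + 10094
E_{-1} (D + (Δ + ∇) D ∇ − 2(D E_{3} Δ)) f = -30x^4 + 360x^3 + 893x^2 + 6880x + 1991
(-2E_{-1}) (D + (Δ + ∇) D ∇ − 2(D E_{3} Δ)) f = 60x^4 - 720x^3 - 1786x^2 - 13760x - 3982
Δ (-2E_{-1}) (D + (Δ + ∇) D ∇ − 2(D E_{3} Δ)) f = 240x^3 - 1800x^2 - 5492x - 16206
(3Δ) (-2E_{-1}) (D + (Δ + ∇) D ∇ − 2(D E_{3} Δ)) f = 720x^3 - 5400x^2 - 16476x - 48618
D (3Δ) (-2E_{-1}) (D + (Δ + ∇) D ∇ − 2(D E_{3} Δ)) f = 2160x^2 - 10800x - 16476
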